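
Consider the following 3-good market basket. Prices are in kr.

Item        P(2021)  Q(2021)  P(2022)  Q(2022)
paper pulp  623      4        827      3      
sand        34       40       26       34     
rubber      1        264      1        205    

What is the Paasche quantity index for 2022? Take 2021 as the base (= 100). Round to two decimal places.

Paasche quantity index uses current-period prices as weights.
ΣP(2022)·Q(2022) = 827×3 + 26×34 + 1×205 = 2481 + 884 + 205 = 3570
ΣP(2022)·Q(2021) = 827×4 + 26×40 + 1×264 = 3308 + 1040 + 264 = 4612
Index = 3570 / 4612 × 100 = 77.4068

77.41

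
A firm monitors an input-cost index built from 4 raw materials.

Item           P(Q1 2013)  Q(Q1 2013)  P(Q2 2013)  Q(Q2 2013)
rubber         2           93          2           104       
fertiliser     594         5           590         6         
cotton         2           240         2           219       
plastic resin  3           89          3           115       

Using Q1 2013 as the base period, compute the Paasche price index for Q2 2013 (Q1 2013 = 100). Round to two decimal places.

99.47

Paasche price index uses current-period quantities as weights.
ΣP(Q2 2013)·Q(Q2 2013) = 2×104 + 590×6 + 2×219 + 3×115 = 208 + 3540 + 438 + 345 = 4531
ΣP(Q1 2013)·Q(Q2 2013) = 2×104 + 594×6 + 2×219 + 3×115 = 208 + 3564 + 438 + 345 = 4555
Index = 4531 / 4555 × 100 = 99.4731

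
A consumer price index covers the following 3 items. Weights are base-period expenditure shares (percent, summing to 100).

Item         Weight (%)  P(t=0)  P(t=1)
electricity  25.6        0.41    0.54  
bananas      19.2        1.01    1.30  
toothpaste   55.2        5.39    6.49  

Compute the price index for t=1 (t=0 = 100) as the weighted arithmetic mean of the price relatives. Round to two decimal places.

124.90

electricity: 25.6 × (0.54/0.41) = 25.6 × 1.317073 = 33.7171
bananas: 19.2 × (1.30/1.01) = 19.2 × 1.287129 = 24.7129
toothpaste: 55.2 × (6.49/5.39) = 55.2 × 1.204082 = 66.4653
Index = Σ wᵢ·(p₁ᵢ/p₀ᵢ) = 33.7171 + 24.7129 + 66.4653 = 124.8953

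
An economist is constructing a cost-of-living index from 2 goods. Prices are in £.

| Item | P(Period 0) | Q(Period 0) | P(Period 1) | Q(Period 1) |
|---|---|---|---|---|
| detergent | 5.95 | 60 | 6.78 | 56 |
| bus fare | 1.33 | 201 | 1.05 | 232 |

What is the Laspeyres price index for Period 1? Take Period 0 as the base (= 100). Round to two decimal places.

98.96

Laspeyres price index uses base-period quantities as weights.
ΣP(Period 1)·Q(Period 0) = 6.78×60 + 1.05×201 = 406.8 + 211.05 = 617.85
ΣP(Period 0)·Q(Period 0) = 5.95×60 + 1.33×201 = 357 + 267.33 = 624.33
Index = 617.85 / 624.33 × 100 = 98.9621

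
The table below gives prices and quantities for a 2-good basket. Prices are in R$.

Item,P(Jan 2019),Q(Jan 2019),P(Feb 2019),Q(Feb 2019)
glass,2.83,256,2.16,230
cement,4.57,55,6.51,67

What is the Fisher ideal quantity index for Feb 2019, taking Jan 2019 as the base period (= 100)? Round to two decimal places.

100.22

Laspeyres component (base-period weights):
ΣP(Jan 2019)Q(Feb 2019) = 2.83×230 + 4.57×67 = 650.9 + 306.19 = 957.09
ΣP(Jan 2019)Q(Jan 2019) = 2.83×256 + 4.57×55 = 724.48 + 251.35 = 975.83
L = 957.09 / 975.83 × 100 = 98.0796
Paasche component (current-period weights):
ΣP(Feb 2019)Q(Feb 2019) = 2.16×230 + 6.51×67 = 496.8 + 436.17 = 932.97
ΣP(Feb 2019)Q(Jan 2019) = 2.16×256 + 6.51×55 = 552.96 + 358.05 = 911.01
P = 932.97 / 911.01 × 100 = 102.4105
Fisher = √(L × P) = √(98.0796 × 102.4105) = 100.2217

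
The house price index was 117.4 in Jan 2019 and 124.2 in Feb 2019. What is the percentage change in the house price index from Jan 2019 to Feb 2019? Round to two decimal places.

Change = (124.2 − 117.4) / 117.4 × 100
       = 6.8 / 117.4 × 100 = 5.7922%

5.79%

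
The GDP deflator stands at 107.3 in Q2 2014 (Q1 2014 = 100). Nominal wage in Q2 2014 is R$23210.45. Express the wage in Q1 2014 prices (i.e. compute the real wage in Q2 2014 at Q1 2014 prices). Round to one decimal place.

Real = Nominal ÷ (Index/100) = 23210.45 ÷ (107.3/100)
     = 23210.45 ÷ 1.073 = 21631.3607

21631.4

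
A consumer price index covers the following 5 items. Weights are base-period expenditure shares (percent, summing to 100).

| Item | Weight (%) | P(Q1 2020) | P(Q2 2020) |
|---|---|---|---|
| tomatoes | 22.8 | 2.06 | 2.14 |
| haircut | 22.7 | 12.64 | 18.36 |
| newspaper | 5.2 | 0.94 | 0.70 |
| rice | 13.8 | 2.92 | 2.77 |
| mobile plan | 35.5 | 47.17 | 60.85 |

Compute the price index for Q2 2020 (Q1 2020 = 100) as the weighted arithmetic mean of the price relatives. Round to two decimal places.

tomatoes: 22.8 × (2.14/2.06) = 22.8 × 1.038835 = 23.6854
haircut: 22.7 × (18.36/12.64) = 22.7 × 1.452532 = 32.9725
newspaper: 5.2 × (0.70/0.94) = 5.2 × 0.744681 = 3.8723
rice: 13.8 × (2.77/2.92) = 13.8 × 0.948630 = 13.0911
mobile plan: 35.5 × (60.85/47.17) = 35.5 × 1.290015 = 45.7955
Index = Σ wᵢ·(p₁ᵢ/p₀ᵢ) = 23.6854 + 32.9725 + 3.8723 + 13.0911 + 45.7955 = 119.4169

119.42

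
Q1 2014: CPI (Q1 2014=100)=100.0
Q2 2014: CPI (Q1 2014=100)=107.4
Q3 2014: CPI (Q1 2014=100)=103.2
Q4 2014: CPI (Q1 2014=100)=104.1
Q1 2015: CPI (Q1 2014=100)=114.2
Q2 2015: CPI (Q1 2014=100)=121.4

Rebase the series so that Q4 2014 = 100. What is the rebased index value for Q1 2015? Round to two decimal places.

109.70

Rebased(Q1 2015) = 114.2 / 104.1 × 100 = 109.7022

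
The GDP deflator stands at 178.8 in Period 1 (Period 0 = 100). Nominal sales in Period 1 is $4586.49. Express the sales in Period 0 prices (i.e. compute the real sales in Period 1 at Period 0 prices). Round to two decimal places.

Real = Nominal ÷ (Index/100) = 4586.49 ÷ (178.8/100)
     = 4586.49 ÷ 1.788 = 2565.1510

2565.15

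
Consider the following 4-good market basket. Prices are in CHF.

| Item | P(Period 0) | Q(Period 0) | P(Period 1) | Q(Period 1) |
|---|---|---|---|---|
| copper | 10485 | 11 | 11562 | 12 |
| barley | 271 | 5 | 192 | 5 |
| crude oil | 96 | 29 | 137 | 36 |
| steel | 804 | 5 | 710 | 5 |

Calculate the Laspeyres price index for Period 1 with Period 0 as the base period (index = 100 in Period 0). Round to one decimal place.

109.9

Laspeyres price index uses base-period quantities as weights.
ΣP(Period 1)·Q(Period 0) = 11562×11 + 192×5 + 137×29 + 710×5 = 127182 + 960 + 3973 + 3550 = 135665
ΣP(Period 0)·Q(Period 0) = 10485×11 + 271×5 + 96×29 + 804×5 = 115335 + 1355 + 2784 + 4020 = 123494
Index = 135665 / 123494 × 100 = 109.8555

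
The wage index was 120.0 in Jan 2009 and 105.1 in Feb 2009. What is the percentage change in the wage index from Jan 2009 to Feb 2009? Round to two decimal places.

Change = (105.1 − 120.0) / 120.0 × 100
       = -14.9 / 120.0 × 100 = -12.4167%

-12.42%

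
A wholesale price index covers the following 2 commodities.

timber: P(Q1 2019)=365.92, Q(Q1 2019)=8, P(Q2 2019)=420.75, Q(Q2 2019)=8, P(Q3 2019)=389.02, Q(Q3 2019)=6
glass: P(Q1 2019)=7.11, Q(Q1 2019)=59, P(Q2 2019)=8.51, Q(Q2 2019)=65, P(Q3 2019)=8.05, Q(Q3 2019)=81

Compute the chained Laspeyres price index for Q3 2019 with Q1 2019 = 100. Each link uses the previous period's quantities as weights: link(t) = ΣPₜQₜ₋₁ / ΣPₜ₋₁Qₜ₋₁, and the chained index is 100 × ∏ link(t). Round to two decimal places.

107.21

Link Q1 2019→Q2 2019:
ΣP(Q2 2019)Q(Q1 2019) = 420.75×8 + 8.51×59 = 3366 + 502.09 = 3868.09
ΣP(Q1 2019)Q(Q1 2019) = 365.92×8 + 7.11×59 = 2927.36 + 419.49 = 3346.85
link = 3868.09/3346.85 = 1.155740
Link Q2 2019→Q3 2019:
ΣP(Q3 2019)Q(Q2 2019) = 389.02×8 + 8.05×65 = 3112.16 + 523.25 = 3635.41
ΣP(Q2 2019)Q(Q2 2019) = 420.75×8 + 8.51×65 = 3366 + 553.15 = 3919.15
link = 3635.41/3919.15 = 0.927602
Chained index = 100 × 1.155740 × 0.927602 = 107.2067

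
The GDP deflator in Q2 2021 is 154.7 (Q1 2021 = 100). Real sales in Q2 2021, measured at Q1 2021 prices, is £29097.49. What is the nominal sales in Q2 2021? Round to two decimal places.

45013.82

Nominal = Real × (Index/100) = 29097.49 × (154.7/100)
        = 29097.49 × 1.547 = 45013.8170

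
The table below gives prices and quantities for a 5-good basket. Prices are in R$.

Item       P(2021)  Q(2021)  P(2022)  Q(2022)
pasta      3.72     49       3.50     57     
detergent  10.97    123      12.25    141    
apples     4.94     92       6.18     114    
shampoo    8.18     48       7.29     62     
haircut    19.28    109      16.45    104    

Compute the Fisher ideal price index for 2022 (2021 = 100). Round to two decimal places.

98.57

Laspeyres component (base-period weights):
ΣP(2022)Q(2021) = 3.50×49 + 12.25×123 + 6.18×92 + 7.29×48 + 16.45×109 = 171.5 + 1506.75 + 568.56 + 349.92 + 1793.05 = 4389.78
ΣP(2021)Q(2021) = 3.72×49 + 10.97×123 + 4.94×92 + 8.18×48 + 19.28×109 = 182.28 + 1349.31 + 454.48 + 392.64 + 2101.52 = 4480.23
L = 4389.78 / 4480.23 × 100 = 97.9811
Paasche component (current-period weights):
ΣP(2022)Q(2022) = 3.50×57 + 12.25×141 + 6.18×114 + 7.29×62 + 16.45×104 = 199.5 + 1727.25 + 704.52 + 451.98 + 1710.8 = 4794.05
ΣP(2021)Q(2022) = 3.72×57 + 10.97×141 + 4.94×114 + 8.18×62 + 19.28×104 = 212.04 + 1546.77 + 563.16 + 507.16 + 2005.12 = 4834.25
P = 4794.05 / 4834.25 × 100 = 99.1684
Fisher = √(L × P) = √(97.9811 × 99.1684) = 98.5730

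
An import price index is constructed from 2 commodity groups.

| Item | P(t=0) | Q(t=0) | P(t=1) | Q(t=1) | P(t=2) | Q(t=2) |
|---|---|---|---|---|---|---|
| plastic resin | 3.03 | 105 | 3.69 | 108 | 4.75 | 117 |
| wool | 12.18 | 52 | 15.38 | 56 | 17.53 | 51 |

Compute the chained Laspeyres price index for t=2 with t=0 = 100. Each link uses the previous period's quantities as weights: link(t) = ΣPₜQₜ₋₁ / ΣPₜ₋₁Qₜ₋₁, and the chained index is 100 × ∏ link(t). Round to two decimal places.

Link t=0→t=1:
ΣP(t=1)Q(t=0) = 3.69×105 + 15.38×52 = 387.45 + 799.76 = 1187.21
ΣP(t=0)Q(t=0) = 3.03×105 + 12.18×52 = 318.15 + 633.36 = 951.51
link = 1187.21/951.51 = 1.247712
Link t=1→t=2:
ΣP(t=2)Q(t=1) = 4.75×108 + 17.53×56 = 513 + 981.68 = 1494.68
ΣP(t=1)Q(t=1) = 3.69×108 + 15.38×56 = 398.52 + 861.28 = 1259.8
link = 1494.68/1259.8 = 1.186442
Chained index = 100 × 1.247712 × 1.186442 = 148.0338

148.03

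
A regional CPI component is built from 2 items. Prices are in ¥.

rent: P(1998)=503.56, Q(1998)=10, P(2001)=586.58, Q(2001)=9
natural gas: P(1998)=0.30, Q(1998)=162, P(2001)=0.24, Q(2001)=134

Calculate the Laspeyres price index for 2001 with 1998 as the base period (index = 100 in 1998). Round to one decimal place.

Laspeyres price index uses base-period quantities as weights.
ΣP(2001)·Q(1998) = 586.58×10 + 0.24×162 = 5865.8 + 38.88 = 5904.68
ΣP(1998)·Q(1998) = 503.56×10 + 0.30×162 = 5035.6 + 48.6 = 5084.2
Index = 5904.68 / 5084.2 × 100 = 116.1378

116.1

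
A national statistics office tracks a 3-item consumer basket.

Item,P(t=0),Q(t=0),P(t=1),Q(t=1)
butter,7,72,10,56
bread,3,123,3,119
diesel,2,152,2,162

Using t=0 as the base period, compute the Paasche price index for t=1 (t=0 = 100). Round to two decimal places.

115.66

Paasche price index uses current-period quantities as weights.
ΣP(t=1)·Q(t=1) = 10×56 + 3×119 + 2×162 = 560 + 357 + 324 = 1241
ΣP(t=0)·Q(t=1) = 7×56 + 3×119 + 2×162 = 392 + 357 + 324 = 1073
Index = 1241 / 1073 × 100 = 115.6570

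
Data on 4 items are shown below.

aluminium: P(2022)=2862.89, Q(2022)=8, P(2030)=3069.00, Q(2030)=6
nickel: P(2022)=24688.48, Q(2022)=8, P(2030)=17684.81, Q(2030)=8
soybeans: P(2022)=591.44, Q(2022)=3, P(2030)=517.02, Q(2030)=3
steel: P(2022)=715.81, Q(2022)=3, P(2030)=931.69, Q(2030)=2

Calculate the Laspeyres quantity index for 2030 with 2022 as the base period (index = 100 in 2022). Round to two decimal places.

Laspeyres quantity index uses base-period prices as weights.
ΣP(2022)·Q(2030) = 2862.89×6 + 24688.48×8 + 591.44×3 + 715.81×2 = 17177.34 + 197507.84 + 1774.32 + 1431.62 = 217891.12
ΣP(2022)·Q(2022) = 2862.89×8 + 24688.48×8 + 591.44×3 + 715.81×3 = 22903.12 + 197507.84 + 1774.32 + 2147.43 = 224332.71
Index = 217891.12 / 224332.71 × 100 = 97.1286

97.13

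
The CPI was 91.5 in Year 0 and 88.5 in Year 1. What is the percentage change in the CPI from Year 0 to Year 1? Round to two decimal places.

-3.28%

Change = (88.5 − 91.5) / 91.5 × 100
       = -3.0 / 91.5 × 100 = -3.2787%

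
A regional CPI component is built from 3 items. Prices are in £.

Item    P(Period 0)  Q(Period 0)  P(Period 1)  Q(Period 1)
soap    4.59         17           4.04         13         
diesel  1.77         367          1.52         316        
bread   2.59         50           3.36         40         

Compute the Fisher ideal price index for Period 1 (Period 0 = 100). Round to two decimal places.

Laspeyres component (base-period weights):
ΣP(Period 1)Q(Period 0) = 4.04×17 + 1.52×367 + 3.36×50 = 68.68 + 557.84 + 168 = 794.52
ΣP(Period 0)Q(Period 0) = 4.59×17 + 1.77×367 + 2.59×50 = 78.03 + 649.59 + 129.5 = 857.12
L = 794.52 / 857.12 × 100 = 92.6965
Paasche component (current-period weights):
ΣP(Period 1)Q(Period 1) = 4.04×13 + 1.52×316 + 3.36×40 = 52.52 + 480.32 + 134.4 = 667.24
ΣP(Period 0)Q(Period 1) = 4.59×13 + 1.77×316 + 2.59×40 = 59.67 + 559.32 + 103.6 = 722.59
P = 667.24 / 722.59 × 100 = 92.3401
Fisher = √(L × P) = √(92.6965 × 92.3401) = 92.5181

92.52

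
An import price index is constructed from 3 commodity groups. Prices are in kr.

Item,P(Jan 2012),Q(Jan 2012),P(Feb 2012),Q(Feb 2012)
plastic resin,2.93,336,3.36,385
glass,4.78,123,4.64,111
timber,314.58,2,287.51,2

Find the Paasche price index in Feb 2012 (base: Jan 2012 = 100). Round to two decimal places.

Paasche price index uses current-period quantities as weights.
ΣP(Feb 2012)·Q(Feb 2012) = 3.36×385 + 4.64×111 + 287.51×2 = 1293.6 + 515.04 + 575.02 = 2383.66
ΣP(Jan 2012)·Q(Feb 2012) = 2.93×385 + 4.78×111 + 314.58×2 = 1128.05 + 530.58 + 629.16 = 2287.79
Index = 2383.66 / 2287.79 × 100 = 104.1905

104.19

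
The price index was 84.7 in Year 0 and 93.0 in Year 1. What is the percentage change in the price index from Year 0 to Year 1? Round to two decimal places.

Change = (93.0 − 84.7) / 84.7 × 100
       = 8.3 / 84.7 × 100 = 9.7993%

9.80%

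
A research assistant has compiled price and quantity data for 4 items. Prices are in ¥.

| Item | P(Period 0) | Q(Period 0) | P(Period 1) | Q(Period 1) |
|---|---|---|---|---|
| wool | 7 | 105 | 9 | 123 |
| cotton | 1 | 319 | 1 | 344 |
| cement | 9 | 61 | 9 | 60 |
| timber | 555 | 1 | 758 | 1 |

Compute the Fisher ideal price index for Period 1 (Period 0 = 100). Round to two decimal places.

Laspeyres component (base-period weights):
ΣP(Period 1)Q(Period 0) = 9×105 + 1×319 + 9×61 + 758×1 = 945 + 319 + 549 + 758 = 2571
ΣP(Period 0)Q(Period 0) = 7×105 + 1×319 + 9×61 + 555×1 = 735 + 319 + 549 + 555 = 2158
L = 2571 / 2158 × 100 = 119.1381
Paasche component (current-period weights):
ΣP(Period 1)Q(Period 1) = 9×123 + 1×344 + 9×60 + 758×1 = 1107 + 344 + 540 + 758 = 2749
ΣP(Period 0)Q(Period 1) = 7×123 + 1×344 + 9×60 + 555×1 = 861 + 344 + 540 + 555 = 2300
P = 2749 / 2300 × 100 = 119.5217
Fisher = √(L × P) = √(119.1381 × 119.5217) = 119.3298

119.33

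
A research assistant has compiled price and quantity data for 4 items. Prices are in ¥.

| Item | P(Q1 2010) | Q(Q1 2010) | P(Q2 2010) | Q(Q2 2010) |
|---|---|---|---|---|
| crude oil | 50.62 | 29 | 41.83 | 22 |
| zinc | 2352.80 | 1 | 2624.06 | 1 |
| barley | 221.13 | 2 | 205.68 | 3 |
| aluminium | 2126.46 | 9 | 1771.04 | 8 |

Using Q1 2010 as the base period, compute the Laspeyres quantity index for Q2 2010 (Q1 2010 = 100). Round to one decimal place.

90.3

Laspeyres quantity index uses base-period prices as weights.
ΣP(Q1 2010)·Q(Q2 2010) = 50.62×22 + 2352.80×1 + 221.13×3 + 2126.46×8 = 1113.64 + 2352.8 + 663.39 + 17011.68 = 21141.51
ΣP(Q1 2010)·Q(Q1 2010) = 50.62×29 + 2352.80×1 + 221.13×2 + 2126.46×9 = 1467.98 + 2352.8 + 442.26 + 19138.14 = 23401.18
Index = 21141.51 / 23401.18 × 100 = 90.3438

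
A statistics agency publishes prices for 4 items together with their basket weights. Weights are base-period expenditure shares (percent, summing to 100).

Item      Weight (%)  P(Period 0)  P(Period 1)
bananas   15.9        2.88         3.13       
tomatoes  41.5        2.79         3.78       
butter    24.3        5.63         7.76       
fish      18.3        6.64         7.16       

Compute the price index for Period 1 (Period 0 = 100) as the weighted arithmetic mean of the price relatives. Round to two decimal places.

126.73

bananas: 15.9 × (3.13/2.88) = 15.9 × 1.086806 = 17.2802
tomatoes: 41.5 × (3.78/2.79) = 41.5 × 1.354839 = 56.2258
butter: 24.3 × (7.76/5.63) = 24.3 × 1.378330 = 33.4934
fish: 18.3 × (7.16/6.64) = 18.3 × 1.078313 = 19.7331
Index = Σ wᵢ·(p₁ᵢ/p₀ᵢ) = 17.2802 + 56.2258 + 33.4934 + 19.7331 = 126.7326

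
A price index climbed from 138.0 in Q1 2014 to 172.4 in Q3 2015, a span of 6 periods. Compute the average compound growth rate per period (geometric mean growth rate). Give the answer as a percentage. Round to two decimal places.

3.78%

Growth factor = (172.4/138.0)^(1/6) = (1.249275)^(1/6) = 1.037791
Growth rate = 1.037791 − 1 = 0.037791 = 3.7791%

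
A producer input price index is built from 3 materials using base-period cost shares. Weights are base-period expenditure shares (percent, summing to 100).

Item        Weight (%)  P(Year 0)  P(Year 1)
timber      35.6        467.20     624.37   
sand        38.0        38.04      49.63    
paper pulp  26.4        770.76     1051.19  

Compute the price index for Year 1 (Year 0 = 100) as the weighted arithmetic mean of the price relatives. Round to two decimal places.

timber: 35.6 × (624.37/467.20) = 35.6 × 1.336408 = 47.5761
sand: 38.0 × (49.63/38.04) = 38.0 × 1.304679 = 49.5778
paper pulp: 26.4 × (1051.19/770.76) = 26.4 × 1.363836 = 36.0053
Index = Σ wᵢ·(p₁ᵢ/p₀ᵢ) = 47.5761 + 49.5778 + 36.0053 = 133.1592

133.16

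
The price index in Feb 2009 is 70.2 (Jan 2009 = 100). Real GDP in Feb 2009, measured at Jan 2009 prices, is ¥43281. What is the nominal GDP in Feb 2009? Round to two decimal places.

30383.26

Nominal = Real × (Index/100) = 43281 × (70.2/100)
        = 43281 × 0.702 = 30383.2620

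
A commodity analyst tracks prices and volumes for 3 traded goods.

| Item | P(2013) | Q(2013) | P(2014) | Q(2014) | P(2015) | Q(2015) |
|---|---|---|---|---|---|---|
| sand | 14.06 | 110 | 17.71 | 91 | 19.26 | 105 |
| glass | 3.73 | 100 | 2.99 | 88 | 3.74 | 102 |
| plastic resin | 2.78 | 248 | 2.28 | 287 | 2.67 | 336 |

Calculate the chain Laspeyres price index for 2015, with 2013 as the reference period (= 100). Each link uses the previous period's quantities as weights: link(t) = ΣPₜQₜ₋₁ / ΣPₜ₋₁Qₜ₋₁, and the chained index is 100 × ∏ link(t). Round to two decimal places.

Link 2013→2014:
ΣP(2014)Q(2013) = 17.71×110 + 2.99×100 + 2.28×248 = 1948.1 + 299 + 565.44 = 2812.54
ΣP(2013)Q(2013) = 14.06×110 + 3.73×100 + 2.78×248 = 1546.6 + 373 + 689.44 = 2609.04
link = 2812.54/2609.04 = 1.077998
Link 2014→2015:
ΣP(2015)Q(2014) = 19.26×91 + 3.74×88 + 2.67×287 = 1752.66 + 329.12 + 766.29 = 2848.07
ΣP(2014)Q(2014) = 17.71×91 + 2.99×88 + 2.28×287 = 1611.61 + 263.12 + 654.36 = 2529.09
link = 2848.07/2529.09 = 1.126124
Chained index = 100 × 1.077998 × 1.126124 = 121.3960

121.40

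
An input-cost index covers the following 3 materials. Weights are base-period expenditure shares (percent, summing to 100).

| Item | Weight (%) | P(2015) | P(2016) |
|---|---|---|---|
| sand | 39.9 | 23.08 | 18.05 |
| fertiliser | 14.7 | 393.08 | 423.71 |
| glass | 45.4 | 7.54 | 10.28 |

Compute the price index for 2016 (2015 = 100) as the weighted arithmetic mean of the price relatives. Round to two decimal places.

sand: 39.9 × (18.05/23.08) = 39.9 × 0.782062 = 31.2043
fertiliser: 14.7 × (423.71/393.08) = 14.7 × 1.077923 = 15.8455
glass: 45.4 × (10.28/7.54) = 45.4 × 1.363395 = 61.8981
Index = Σ wᵢ·(p₁ᵢ/p₀ᵢ) = 31.2043 + 15.8455 + 61.8981 = 108.9479

108.95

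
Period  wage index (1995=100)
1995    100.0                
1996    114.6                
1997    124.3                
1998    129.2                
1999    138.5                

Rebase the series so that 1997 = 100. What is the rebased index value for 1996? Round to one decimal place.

92.2

Rebased(1996) = 114.6 / 124.3 × 100 = 92.1963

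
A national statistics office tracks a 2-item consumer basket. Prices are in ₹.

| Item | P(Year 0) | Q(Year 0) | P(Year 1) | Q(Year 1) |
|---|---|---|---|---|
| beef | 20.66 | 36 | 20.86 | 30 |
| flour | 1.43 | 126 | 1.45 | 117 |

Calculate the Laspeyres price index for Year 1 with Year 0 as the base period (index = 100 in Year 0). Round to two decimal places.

101.05

Laspeyres price index uses base-period quantities as weights.
ΣP(Year 1)·Q(Year 0) = 20.86×36 + 1.45×126 = 750.96 + 182.7 = 933.66
ΣP(Year 0)·Q(Year 0) = 20.66×36 + 1.43×126 = 743.76 + 180.18 = 923.94
Index = 933.66 / 923.94 × 100 = 101.0520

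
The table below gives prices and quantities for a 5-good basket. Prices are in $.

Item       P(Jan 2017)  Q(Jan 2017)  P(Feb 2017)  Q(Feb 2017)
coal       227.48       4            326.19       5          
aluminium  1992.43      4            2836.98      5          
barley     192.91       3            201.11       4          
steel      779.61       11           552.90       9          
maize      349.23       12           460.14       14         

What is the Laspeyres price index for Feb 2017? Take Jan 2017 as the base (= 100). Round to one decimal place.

111.9

Laspeyres price index uses base-period quantities as weights.
ΣP(Feb 2017)·Q(Jan 2017) = 326.19×4 + 2836.98×4 + 201.11×3 + 552.90×11 + 460.14×12 = 1304.76 + 11347.92 + 603.33 + 6081.9 + 5521.68 = 24859.59
ΣP(Jan 2017)·Q(Jan 2017) = 227.48×4 + 1992.43×4 + 192.91×3 + 779.61×11 + 349.23×12 = 909.92 + 7969.72 + 578.73 + 8575.71 + 4190.76 = 22224.84
Index = 24859.59 / 22224.84 × 100 = 111.8550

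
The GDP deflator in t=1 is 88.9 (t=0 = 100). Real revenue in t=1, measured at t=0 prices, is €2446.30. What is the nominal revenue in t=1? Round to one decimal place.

Nominal = Real × (Index/100) = 2446.30 × (88.9/100)
        = 2446.30 × 0.889 = 2174.7607

2174.8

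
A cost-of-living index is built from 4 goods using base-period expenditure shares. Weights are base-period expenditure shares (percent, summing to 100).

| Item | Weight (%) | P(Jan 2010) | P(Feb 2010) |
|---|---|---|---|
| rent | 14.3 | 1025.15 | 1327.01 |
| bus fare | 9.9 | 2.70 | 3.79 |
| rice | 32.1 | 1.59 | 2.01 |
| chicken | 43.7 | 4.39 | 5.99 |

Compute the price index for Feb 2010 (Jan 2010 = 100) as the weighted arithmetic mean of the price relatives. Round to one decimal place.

rent: 14.3 × (1327.01/1025.15) = 14.3 × 1.294454 = 18.5107
bus fare: 9.9 × (3.79/2.70) = 9.9 × 1.403704 = 13.8967
rice: 32.1 × (2.01/1.59) = 32.1 × 1.264151 = 40.5792
chicken: 43.7 × (5.99/4.39) = 43.7 × 1.364465 = 59.6271
Index = Σ wᵢ·(p₁ᵢ/p₀ᵢ) = 18.5107 + 13.8967 + 40.5792 + 59.6271 = 132.6137

132.6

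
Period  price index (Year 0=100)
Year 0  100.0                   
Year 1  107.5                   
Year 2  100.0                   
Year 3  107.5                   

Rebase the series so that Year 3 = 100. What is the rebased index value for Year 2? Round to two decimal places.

93.02

Rebased(Year 2) = 100.0 / 107.5 × 100 = 93.0233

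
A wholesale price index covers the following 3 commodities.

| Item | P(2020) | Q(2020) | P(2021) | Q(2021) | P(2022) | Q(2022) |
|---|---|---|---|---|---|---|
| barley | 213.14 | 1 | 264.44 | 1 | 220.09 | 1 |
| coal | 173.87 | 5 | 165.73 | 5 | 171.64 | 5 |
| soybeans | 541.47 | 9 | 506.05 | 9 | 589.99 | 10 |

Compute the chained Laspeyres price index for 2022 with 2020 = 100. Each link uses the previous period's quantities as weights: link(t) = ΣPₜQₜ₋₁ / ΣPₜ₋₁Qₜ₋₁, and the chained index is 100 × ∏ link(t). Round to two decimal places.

Link 2020→2021:
ΣP(2021)Q(2020) = 264.44×1 + 165.73×5 + 506.05×9 = 264.44 + 828.65 + 4554.45 = 5647.54
ΣP(2020)Q(2020) = 213.14×1 + 173.87×5 + 541.47×9 = 213.14 + 869.35 + 4873.23 = 5955.72
link = 5647.54/5955.72 = 0.948255
Link 2021→2022:
ΣP(2022)Q(2021) = 220.09×1 + 171.64×5 + 589.99×9 = 220.09 + 858.2 + 5309.91 = 6388.2
ΣP(2021)Q(2021) = 264.44×1 + 165.73×5 + 506.05×9 = 264.44 + 828.65 + 4554.45 = 5647.54
link = 6388.2/5647.54 = 1.131147
Chained index = 100 × 0.948255 × 1.131147 = 107.2616

107.26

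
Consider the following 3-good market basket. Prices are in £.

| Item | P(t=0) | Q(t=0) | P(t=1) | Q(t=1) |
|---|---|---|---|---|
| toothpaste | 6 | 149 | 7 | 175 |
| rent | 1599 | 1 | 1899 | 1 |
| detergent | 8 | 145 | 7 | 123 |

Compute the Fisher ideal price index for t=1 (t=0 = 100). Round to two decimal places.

109.00

Laspeyres component (base-period weights):
ΣP(t=1)Q(t=0) = 7×149 + 1899×1 + 7×145 = 1043 + 1899 + 1015 = 3957
ΣP(t=0)Q(t=0) = 6×149 + 1599×1 + 8×145 = 894 + 1599 + 1160 = 3653
L = 3957 / 3653 × 100 = 108.3219
Paasche component (current-period weights):
ΣP(t=1)Q(t=1) = 7×175 + 1899×1 + 7×123 = 1225 + 1899 + 861 = 3985
ΣP(t=0)Q(t=1) = 6×175 + 1599×1 + 8×123 = 1050 + 1599 + 984 = 3633
P = 3985 / 3633 × 100 = 109.6890
Fisher = √(L × P) = √(108.3219 × 109.6890) = 109.0033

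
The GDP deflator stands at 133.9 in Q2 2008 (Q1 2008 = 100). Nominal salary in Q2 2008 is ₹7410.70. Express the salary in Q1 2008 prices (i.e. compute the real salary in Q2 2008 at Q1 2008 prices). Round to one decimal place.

Real = Nominal ÷ (Index/100) = 7410.70 ÷ (133.9/100)
     = 7410.70 ÷ 1.339 = 5534.5034

5534.5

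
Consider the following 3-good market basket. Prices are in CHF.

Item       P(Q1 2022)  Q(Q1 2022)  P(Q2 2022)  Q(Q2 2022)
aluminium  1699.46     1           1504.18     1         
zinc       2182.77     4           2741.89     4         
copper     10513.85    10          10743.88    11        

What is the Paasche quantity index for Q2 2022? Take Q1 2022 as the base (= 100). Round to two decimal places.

108.96

Paasche quantity index uses current-period prices as weights.
ΣP(Q2 2022)·Q(Q2 2022) = 1504.18×1 + 2741.89×4 + 10743.88×11 = 1504.18 + 10967.56 + 118182.68 = 130654.42
ΣP(Q2 2022)·Q(Q1 2022) = 1504.18×1 + 2741.89×4 + 10743.88×10 = 1504.18 + 10967.56 + 107438.8 = 119910.54
Index = 130654.42 / 119910.54 × 100 = 108.9599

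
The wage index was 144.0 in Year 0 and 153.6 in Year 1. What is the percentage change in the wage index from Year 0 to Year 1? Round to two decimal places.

6.67%

Change = (153.6 − 144.0) / 144.0 × 100
       = 9.6 / 144.0 × 100 = 6.6667%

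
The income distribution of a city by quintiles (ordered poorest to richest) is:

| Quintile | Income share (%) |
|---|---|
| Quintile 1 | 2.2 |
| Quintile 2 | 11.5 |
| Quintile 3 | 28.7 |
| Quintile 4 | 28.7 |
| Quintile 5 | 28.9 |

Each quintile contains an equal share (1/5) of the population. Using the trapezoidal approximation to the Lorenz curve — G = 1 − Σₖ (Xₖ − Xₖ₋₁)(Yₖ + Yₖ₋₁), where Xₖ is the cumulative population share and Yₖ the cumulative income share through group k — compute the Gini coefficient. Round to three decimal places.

0.282

Cumulative income shares Yₖ: 0.0220, 0.1370, 0.4240, 0.7110, 1.0000
Σ (Xₖ−Xₖ₋₁)(Yₖ+Yₖ₋₁) = (1/5)(0.0220+0.0000) + (1/5)(0.1370+0.0220) + (1/5)(0.4240+0.1370) + (1/5)(0.7110+0.4240) + (1/5)(1.0000+0.7110)
  = 0.0044 + 0.0318 + 0.1122 + 0.2270 + 0.3422 = 0.7176
G = 1 − 0.7176 = 0.2824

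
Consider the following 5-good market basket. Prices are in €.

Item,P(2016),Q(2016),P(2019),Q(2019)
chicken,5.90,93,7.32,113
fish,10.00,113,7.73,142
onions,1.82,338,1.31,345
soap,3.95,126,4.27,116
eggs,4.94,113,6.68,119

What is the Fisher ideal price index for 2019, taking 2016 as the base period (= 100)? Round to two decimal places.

97.86

Laspeyres component (base-period weights):
ΣP(2019)Q(2016) = 7.32×93 + 7.73×113 + 1.31×338 + 4.27×126 + 6.68×113 = 680.76 + 873.49 + 442.78 + 538.02 + 754.84 = 3289.89
ΣP(2016)Q(2016) = 5.90×93 + 10.00×113 + 1.82×338 + 3.95×126 + 4.94×113 = 548.7 + 1130 + 615.16 + 497.7 + 558.22 = 3349.78
L = 3289.89 / 3349.78 × 100 = 98.2121
Paasche component (current-period weights):
ΣP(2019)Q(2019) = 7.32×113 + 7.73×142 + 1.31×345 + 4.27×116 + 6.68×119 = 827.16 + 1097.66 + 451.95 + 495.32 + 794.92 = 3667.01
ΣP(2016)Q(2019) = 5.90×113 + 10.00×142 + 1.82×345 + 3.95×116 + 4.94×119 = 666.7 + 1420 + 627.9 + 458.2 + 587.86 = 3760.66
P = 3667.01 / 3760.66 × 100 = 97.5097
Fisher = √(L × P) = √(98.2121 × 97.5097) = 97.8603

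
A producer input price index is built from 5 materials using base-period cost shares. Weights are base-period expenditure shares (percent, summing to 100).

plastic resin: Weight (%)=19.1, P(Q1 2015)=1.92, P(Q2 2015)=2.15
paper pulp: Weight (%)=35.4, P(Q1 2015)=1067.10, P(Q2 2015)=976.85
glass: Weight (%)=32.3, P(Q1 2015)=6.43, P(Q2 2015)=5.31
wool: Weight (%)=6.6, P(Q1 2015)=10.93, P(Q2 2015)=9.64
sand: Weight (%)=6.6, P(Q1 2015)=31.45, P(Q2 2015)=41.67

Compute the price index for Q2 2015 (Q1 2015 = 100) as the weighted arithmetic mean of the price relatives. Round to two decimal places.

plastic resin: 19.1 × (2.15/1.92) = 19.1 × 1.119792 = 21.3880
paper pulp: 35.4 × (976.85/1067.10) = 35.4 × 0.915425 = 32.4060
glass: 32.3 × (5.31/6.43) = 32.3 × 0.825816 = 26.6739
wool: 6.6 × (9.64/10.93) = 6.6 × 0.881976 = 5.8210
sand: 6.6 × (41.67/31.45) = 6.6 × 1.324960 = 8.7447
Index = Σ wᵢ·(p₁ᵢ/p₀ᵢ) = 21.3880 + 32.4060 + 26.6739 + 5.8210 + 8.7447 = 95.0337

95.03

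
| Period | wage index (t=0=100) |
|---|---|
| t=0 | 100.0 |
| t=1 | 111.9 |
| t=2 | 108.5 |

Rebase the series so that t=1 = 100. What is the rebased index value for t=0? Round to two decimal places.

89.37

Rebased(t=0) = 100.0 / 111.9 × 100 = 89.3655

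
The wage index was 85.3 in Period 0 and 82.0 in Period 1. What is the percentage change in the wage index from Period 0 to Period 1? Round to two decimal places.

-3.87%

Change = (82.0 − 85.3) / 85.3 × 100
       = -3.3 / 85.3 × 100 = -3.8687%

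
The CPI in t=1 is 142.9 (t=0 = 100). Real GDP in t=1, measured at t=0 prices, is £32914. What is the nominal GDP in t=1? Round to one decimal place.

47034.1

Nominal = Real × (Index/100) = 32914 × (142.9/100)
        = 32914 × 1.429 = 47034.1060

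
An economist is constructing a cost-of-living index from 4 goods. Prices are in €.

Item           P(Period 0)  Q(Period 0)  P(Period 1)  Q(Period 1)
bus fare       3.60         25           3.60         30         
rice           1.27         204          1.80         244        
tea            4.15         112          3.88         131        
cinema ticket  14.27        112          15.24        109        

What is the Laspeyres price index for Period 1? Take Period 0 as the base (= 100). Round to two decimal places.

107.73

Laspeyres price index uses base-period quantities as weights.
ΣP(Period 1)·Q(Period 0) = 3.60×25 + 1.80×204 + 3.88×112 + 15.24×112 = 90 + 367.2 + 434.56 + 1706.88 = 2598.64
ΣP(Period 0)·Q(Period 0) = 3.60×25 + 1.27×204 + 4.15×112 + 14.27×112 = 90 + 259.08 + 464.8 + 1598.24 = 2412.12
Index = 2598.64 / 2412.12 × 100 = 107.7326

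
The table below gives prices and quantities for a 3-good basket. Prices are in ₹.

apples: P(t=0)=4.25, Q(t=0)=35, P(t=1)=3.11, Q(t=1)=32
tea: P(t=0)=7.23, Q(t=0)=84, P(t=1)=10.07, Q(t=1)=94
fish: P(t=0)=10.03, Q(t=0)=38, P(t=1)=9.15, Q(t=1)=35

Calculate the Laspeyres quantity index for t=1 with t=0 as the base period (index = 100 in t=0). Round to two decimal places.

Laspeyres quantity index uses base-period prices as weights.
ΣP(t=0)·Q(t=1) = 4.25×32 + 7.23×94 + 10.03×35 = 136 + 679.62 + 351.05 = 1166.67
ΣP(t=0)·Q(t=0) = 4.25×35 + 7.23×84 + 10.03×38 = 148.75 + 607.32 + 381.14 = 1137.21
Index = 1166.67 / 1137.21 × 100 = 102.5906

102.59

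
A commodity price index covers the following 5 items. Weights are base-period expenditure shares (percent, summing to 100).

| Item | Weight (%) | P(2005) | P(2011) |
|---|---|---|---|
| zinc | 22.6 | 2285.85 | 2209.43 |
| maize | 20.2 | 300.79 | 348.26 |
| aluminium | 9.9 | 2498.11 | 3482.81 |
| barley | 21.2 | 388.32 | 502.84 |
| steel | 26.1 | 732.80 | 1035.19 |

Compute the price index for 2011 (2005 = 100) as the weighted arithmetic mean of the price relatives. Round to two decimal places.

123.36

zinc: 22.6 × (2209.43/2285.85) = 22.6 × 0.966568 = 21.8444
maize: 20.2 × (348.26/300.79) = 20.2 × 1.157818 = 23.3879
aluminium: 9.9 × (3482.81/2498.11) = 9.9 × 1.394178 = 13.8024
barley: 21.2 × (502.84/388.32) = 21.2 × 1.294911 = 27.4521
steel: 26.1 × (1035.19/732.80) = 26.1 × 1.412650 = 36.8702
Index = Σ wᵢ·(p₁ᵢ/p₀ᵢ) = 21.8444 + 23.3879 + 13.8024 + 27.4521 + 36.8702 = 123.3570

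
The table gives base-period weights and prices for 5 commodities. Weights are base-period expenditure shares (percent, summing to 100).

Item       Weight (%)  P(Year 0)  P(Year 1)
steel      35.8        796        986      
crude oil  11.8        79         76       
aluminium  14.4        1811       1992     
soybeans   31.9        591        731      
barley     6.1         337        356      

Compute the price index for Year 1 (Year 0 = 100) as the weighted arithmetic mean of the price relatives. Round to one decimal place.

117.4

steel: 35.8 × (986/796) = 35.8 × 1.238693 = 44.3452
crude oil: 11.8 × (76/79) = 11.8 × 0.962025 = 11.3519
aluminium: 14.4 × (1992/1811) = 14.4 × 1.099945 = 15.8392
soybeans: 31.9 × (731/591) = 31.9 × 1.236887 = 39.4567
barley: 6.1 × (356/337) = 6.1 × 1.056380 = 6.4439
Index = Σ wᵢ·(p₁ᵢ/p₀ᵢ) = 44.3452 + 11.3519 + 15.8392 + 39.4567 + 6.4439 = 117.4369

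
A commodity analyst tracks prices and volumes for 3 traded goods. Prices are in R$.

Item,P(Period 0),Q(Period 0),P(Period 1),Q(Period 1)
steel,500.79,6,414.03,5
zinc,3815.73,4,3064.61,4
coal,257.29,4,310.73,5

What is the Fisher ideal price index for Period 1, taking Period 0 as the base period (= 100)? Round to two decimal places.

Laspeyres component (base-period weights):
ΣP(Period 1)Q(Period 0) = 414.03×6 + 3064.61×4 + 310.73×4 = 2484.18 + 12258.44 + 1242.92 = 15985.54
ΣP(Period 0)Q(Period 0) = 500.79×6 + 3815.73×4 + 257.29×4 = 3004.74 + 15262.92 + 1029.16 = 19296.82
L = 15985.54 / 19296.82 × 100 = 82.8403
Paasche component (current-period weights):
ΣP(Period 1)Q(Period 1) = 414.03×5 + 3064.61×4 + 310.73×5 = 2070.15 + 12258.44 + 1553.65 = 15882.24
ΣP(Period 0)Q(Period 1) = 500.79×5 + 3815.73×4 + 257.29×5 = 2503.95 + 15262.92 + 1286.45 = 19053.32
P = 15882.24 / 19053.32 × 100 = 83.3568
Fisher = √(L × P) = √(82.8403 × 83.3568) = 83.0981

83.10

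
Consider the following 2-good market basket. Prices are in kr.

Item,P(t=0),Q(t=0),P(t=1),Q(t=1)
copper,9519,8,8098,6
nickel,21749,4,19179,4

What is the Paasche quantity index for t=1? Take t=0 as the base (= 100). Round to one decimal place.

Paasche quantity index uses current-period prices as weights.
ΣP(t=1)·Q(t=1) = 8098×6 + 19179×4 = 48588 + 76716 = 125304
ΣP(t=1)·Q(t=0) = 8098×8 + 19179×4 = 64784 + 76716 = 141500
Index = 125304 / 141500 × 100 = 88.5541

88.6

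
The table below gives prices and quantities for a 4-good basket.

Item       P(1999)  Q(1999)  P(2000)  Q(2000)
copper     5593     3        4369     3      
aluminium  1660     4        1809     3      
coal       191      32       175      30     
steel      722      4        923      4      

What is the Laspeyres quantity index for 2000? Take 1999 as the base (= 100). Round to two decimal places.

93.70

Laspeyres quantity index uses base-period prices as weights.
ΣP(1999)·Q(2000) = 5593×3 + 1660×3 + 191×30 + 722×4 = 16779 + 4980 + 5730 + 2888 = 30377
ΣP(1999)·Q(1999) = 5593×3 + 1660×4 + 191×32 + 722×4 = 16779 + 6640 + 6112 + 2888 = 32419
Index = 30377 / 32419 × 100 = 93.7012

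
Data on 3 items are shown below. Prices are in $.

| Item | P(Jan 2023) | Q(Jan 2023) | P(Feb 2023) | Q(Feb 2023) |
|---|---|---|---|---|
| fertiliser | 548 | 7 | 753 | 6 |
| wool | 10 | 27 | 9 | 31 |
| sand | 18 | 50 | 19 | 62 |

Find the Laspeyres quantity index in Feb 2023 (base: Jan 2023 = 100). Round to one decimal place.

94.2

Laspeyres quantity index uses base-period prices as weights.
ΣP(Jan 2023)·Q(Feb 2023) = 548×6 + 10×31 + 18×62 = 3288 + 310 + 1116 = 4714
ΣP(Jan 2023)·Q(Jan 2023) = 548×7 + 10×27 + 18×50 = 3836 + 270 + 900 = 5006
Index = 4714 / 5006 × 100 = 94.1670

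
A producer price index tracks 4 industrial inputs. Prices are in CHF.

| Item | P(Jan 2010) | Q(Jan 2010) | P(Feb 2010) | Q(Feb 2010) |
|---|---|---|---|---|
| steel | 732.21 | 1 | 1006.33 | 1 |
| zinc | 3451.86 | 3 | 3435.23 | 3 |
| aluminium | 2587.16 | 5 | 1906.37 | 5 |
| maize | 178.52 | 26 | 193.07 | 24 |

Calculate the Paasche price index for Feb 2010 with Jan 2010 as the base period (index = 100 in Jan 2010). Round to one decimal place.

90.0

Paasche price index uses current-period quantities as weights.
ΣP(Feb 2010)·Q(Feb 2010) = 1006.33×1 + 3435.23×3 + 1906.37×5 + 193.07×24 = 1006.33 + 10305.69 + 9531.85 + 4633.68 = 25477.55
ΣP(Jan 2010)·Q(Feb 2010) = 732.21×1 + 3451.86×3 + 2587.16×5 + 178.52×24 = 732.21 + 10355.58 + 12935.8 + 4284.48 = 28308.07
Index = 25477.55 / 28308.07 × 100 = 90.0010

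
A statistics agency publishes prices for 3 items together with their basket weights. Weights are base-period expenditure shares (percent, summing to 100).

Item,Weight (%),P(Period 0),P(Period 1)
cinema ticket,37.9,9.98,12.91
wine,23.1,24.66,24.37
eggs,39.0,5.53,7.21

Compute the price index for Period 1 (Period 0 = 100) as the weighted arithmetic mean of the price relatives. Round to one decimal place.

cinema ticket: 37.9 × (12.91/9.98) = 37.9 × 1.293587 = 49.0270
wine: 23.1 × (24.37/24.66) = 23.1 × 0.988240 = 22.8283
eggs: 39.0 × (7.21/5.53) = 39.0 × 1.303797 = 50.8481
Index = Σ wᵢ·(p₁ᵢ/p₀ᵢ) = 49.0270 + 22.8283 + 50.8481 = 122.7034

122.7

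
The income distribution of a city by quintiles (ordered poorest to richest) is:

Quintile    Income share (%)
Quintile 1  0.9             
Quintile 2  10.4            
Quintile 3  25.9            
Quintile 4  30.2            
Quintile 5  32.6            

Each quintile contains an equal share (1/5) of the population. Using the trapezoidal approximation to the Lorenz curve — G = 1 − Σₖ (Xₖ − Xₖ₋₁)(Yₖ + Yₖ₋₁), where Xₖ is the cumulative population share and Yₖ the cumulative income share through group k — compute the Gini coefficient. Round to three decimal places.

Cumulative income shares Yₖ: 0.0090, 0.1130, 0.3720, 0.6740, 1.0000
Σ (Xₖ−Xₖ₋₁)(Yₖ+Yₖ₋₁) = (1/5)(0.0090+0.0000) + (1/5)(0.1130+0.0090) + (1/5)(0.3720+0.1130) + (1/5)(0.6740+0.3720) + (1/5)(1.0000+0.6740)
  = 0.0018 + 0.0244 + 0.0970 + 0.2092 + 0.3348 = 0.6672
G = 1 − 0.6672 = 0.3328

0.333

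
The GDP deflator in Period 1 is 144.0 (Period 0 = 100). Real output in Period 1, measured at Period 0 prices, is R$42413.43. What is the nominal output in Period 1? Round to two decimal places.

Nominal = Real × (Index/100) = 42413.43 × (144.0/100)
        = 42413.43 × 1.440 = 61075.3392

61075.34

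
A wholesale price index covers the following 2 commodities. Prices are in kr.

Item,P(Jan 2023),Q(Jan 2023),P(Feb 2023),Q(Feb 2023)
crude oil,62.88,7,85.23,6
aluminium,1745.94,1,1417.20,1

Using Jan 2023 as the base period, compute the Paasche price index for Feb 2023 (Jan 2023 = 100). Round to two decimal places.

90.83

Paasche price index uses current-period quantities as weights.
ΣP(Feb 2023)·Q(Feb 2023) = 85.23×6 + 1417.20×1 = 511.38 + 1417.2 = 1928.58
ΣP(Jan 2023)·Q(Feb 2023) = 62.88×6 + 1745.94×1 = 377.28 + 1745.94 = 2123.22
Index = 1928.58 / 2123.22 × 100 = 90.8328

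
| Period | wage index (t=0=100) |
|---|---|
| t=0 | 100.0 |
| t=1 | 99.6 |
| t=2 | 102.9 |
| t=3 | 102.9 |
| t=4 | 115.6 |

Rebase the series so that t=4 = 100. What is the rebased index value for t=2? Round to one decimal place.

Rebased(t=2) = 102.9 / 115.6 × 100 = 89.0138

89.0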